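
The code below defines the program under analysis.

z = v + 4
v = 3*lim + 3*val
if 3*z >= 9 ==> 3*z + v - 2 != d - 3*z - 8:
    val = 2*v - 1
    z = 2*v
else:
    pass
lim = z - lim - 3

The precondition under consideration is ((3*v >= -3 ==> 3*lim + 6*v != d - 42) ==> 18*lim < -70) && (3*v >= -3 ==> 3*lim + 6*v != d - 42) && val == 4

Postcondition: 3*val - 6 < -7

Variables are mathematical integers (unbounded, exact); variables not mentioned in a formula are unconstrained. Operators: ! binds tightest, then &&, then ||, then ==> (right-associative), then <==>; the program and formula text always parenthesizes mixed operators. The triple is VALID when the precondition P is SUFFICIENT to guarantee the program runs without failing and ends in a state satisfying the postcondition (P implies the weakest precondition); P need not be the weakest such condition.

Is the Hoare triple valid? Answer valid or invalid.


Working backward. After the program, the postcondition 3*val - 6 < -7 must hold; in canonical form it is 3*val < -1.
Before lim := z - lim - 3: 3*val < -1
Then branch requires 6*v < 2; else branch requires 3*val < -1.
Before the if: ((3*z >= 9 ==> v + 6*z != d - 6) ==> 6*v < 2) && ((!(3*z >= 9 ==> v + 6*z != d - 6)) ==> 3*val < -1)
Before v := 3*lim + 3*val: ((3*z >= 9 ==> 3*lim + 3*val + 6*z != d - 6) ==> 18*lim + 18*val < 2) && ((!(3*z >= 9 ==> 3*lim + 3*val + 6*z != d - 6)) ==> 3*val < -1)
Before z := v + 4: ((3*v >= -3 ==> 3*lim + 6*v + 3*val != d - 30) ==> 18*lim + 18*val < 2) && ((!(3*v >= -3 ==> 3*lim + 6*v + 3*val != d - 30)) ==> 3*val < -1)
The weakest precondition is ((3*v >= -3 ==> 3*lim + 6*v + 3*val != d - 30) ==> 18*lim + 18*val < 2) && ((!(3*v >= -3 ==> 3*lim + 6*v + 3*val != d - 30)) ==> 3*val < -1).
Check whether ((3*v >= -3 ==> 3*lim + 6*v != d - 42) ==> 18*lim < -70) && (3*v >= -3 ==> 3*lim + 6*v != d - 42) && val == 4 implies it.
Every state satisfying the precondition satisfies the weakest precondition: the implication holds.
Answer: valid


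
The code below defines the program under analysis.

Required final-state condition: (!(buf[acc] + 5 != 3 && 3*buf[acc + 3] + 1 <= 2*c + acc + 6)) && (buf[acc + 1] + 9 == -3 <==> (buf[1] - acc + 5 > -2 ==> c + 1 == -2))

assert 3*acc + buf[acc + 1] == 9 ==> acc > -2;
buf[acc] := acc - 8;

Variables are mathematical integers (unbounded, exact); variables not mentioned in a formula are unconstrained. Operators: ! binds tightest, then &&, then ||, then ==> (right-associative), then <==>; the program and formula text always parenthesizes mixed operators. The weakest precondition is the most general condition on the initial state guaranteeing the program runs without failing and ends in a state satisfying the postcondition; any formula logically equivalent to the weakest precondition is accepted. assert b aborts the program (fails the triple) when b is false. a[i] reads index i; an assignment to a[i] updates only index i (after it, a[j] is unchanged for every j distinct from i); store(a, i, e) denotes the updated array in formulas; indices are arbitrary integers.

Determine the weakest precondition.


Working backward. After the program, the postcondition (!(buf[acc] + 5 != 3 && 3*buf[acc + 3] + 1 <= 2*c + acc + 6)) && (buf[acc + 1] + 9 == -3 <==> (buf[1] - acc + 5 > -2 ==> c + 1 == -2)) must hold; in canonical form it is (!(buf[acc] != -2 && 3*buf[acc + 3] <= acc + 2*c + 5)) && (buf[acc + 1] == -12 <==> (buf[1] > acc - 7 ==> c == -3)).
Before buf[acc] := acc - 8: (!(store(buf, acc, acc - 8)[acc] != -2 && 3*store(buf, acc, acc - 8)[acc + 3] <= acc + 2*c + 5)) && (store(buf, acc, acc - 8)[acc + 1] == -12 <==> (store(buf, acc, acc - 8)[1] > acc - 7 ==> c == -3))
Before assert 3*acc + buf[acc + 1] == 9 ==> acc > -2: (buf[acc + 1] + 3*acc == 9 ==> acc > -2) && (!(store(buf, acc, acc - 8)[acc] != -2 && 3*store(buf, acc, acc - 8)[acc + 3] <= acc + 2*c + 5)) && (store(buf, acc, acc - 8)[acc + 1] == -12 <==> (store(buf, acc, acc - 8)[1] > acc - 7 ==> c == -3))
Answer: WP = (buf[acc + 1] + 3*acc == 9 ==> acc > -2) && (!(store(buf, acc, acc - 8)[acc] != -2 && 3*store(buf, acc, acc - 8)[acc + 3] <= acc + 2*c + 5)) && (store(buf, acc, acc - 8)[acc + 1] == -12 <==> (store(buf, acc, acc - 8)[1] > acc - 7 ==> c == -3))


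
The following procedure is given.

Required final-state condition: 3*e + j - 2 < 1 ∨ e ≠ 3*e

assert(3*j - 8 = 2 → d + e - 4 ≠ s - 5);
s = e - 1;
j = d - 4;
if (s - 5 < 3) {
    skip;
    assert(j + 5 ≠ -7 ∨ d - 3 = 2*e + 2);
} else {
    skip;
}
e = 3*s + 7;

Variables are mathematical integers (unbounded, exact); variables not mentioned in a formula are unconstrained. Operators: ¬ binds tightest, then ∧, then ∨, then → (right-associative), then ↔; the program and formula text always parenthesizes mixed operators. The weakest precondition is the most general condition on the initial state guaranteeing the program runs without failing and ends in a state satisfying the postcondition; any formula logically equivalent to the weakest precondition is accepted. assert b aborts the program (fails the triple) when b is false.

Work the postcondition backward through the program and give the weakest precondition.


Working backward. After the program, the postcondition 3*e + j - 2 < 1 ∨ e ≠ 3*e must hold; in canonical form it is 3*e + j < 3 ∨ 2*e ≠ 0.
Before e := 3*s + 7: j + 9*s < -18 ∨ 6*s ≠ -14
Then branch requires (j ≠ -12 ∨ d = 2*e + 5) ∧ (j + 9*s < -18 ∨ 6*s ≠ -14); else branch requires j + 9*s < -18 ∨ 6*s ≠ -14.
Before the if: (s < 8 → ((j ≠ -12 ∨ d = 2*e + 5) ∧ (j + 9*s < -18 ∨ 6*s ≠ -14))) ∧ ((¬(s < 8)) → (j + 9*s < -18 ∨ 6*s ≠ -14))
Before j := d - 4: (s < 8 → ((d ≠ -8 ∨ d = 2*e + 5) ∧ (d + 9*s < -14 ∨ 6*s ≠ -14))) ∧ ((¬(s < 8)) → (d + 9*s < -14 ∨ 6*s ≠ -14))
Before s := e - 1: (e < 9 → ((d ≠ -8 ∨ d = 2*e + 5) ∧ (d + 9*e < -5 ∨ 6*e ≠ -8))) ∧ ((¬(e < 9)) → (d + 9*e < -5 ∨ 6*e ≠ -8))
Before assert 3*j - 8 = 2 → d + e - 4 ≠ s - 5: (3*j = 10 → d + e ≠ s - 1) ∧ (e < 9 → ((d ≠ -8 ∨ d = 2*e + 5) ∧ (d + 9*e < -5 ∨ 6*e ≠ -8))) ∧ ((¬(e < 9)) → (d + 9*e < -5 ∨ 6*e ≠ -8))
Answer: WP = (3*j = 10 → d + e ≠ s - 1) ∧ (e < 9 → ((d ≠ -8 ∨ d = 2*e + 5) ∧ (d + 9*e < -5 ∨ 6*e ≠ -8))) ∧ ((¬(e < 9)) → (d + 9*e < -5 ∨ 6*e ≠ -8))


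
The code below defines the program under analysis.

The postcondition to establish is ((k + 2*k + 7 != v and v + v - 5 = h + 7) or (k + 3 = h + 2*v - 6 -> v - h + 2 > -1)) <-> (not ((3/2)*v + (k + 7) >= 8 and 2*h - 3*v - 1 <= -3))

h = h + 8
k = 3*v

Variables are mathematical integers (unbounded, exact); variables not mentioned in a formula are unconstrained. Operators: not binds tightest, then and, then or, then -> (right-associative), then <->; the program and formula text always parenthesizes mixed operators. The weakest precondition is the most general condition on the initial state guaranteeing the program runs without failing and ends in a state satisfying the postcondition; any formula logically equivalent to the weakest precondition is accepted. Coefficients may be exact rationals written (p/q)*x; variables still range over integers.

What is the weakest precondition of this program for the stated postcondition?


Working backward. After the program, the postcondition ((k + 2*k + 7 != v and v + v - 5 = h + 7) or (k + 3 = h + 2*v - 6 -> v - h + 2 > -1)) <-> (not ((3/2)*v + (k + 7) >= 8 and 2*h - 3*v - 1 <= -3)) must hold; in canonical form it is ((3*k != v - 7 and 2*v = h + 12) or (k = h + 2*v - 9 -> v > h - 3)) <-> (not (k + (3/2)*v >= 1 and 2*h <= 3*v - 2)).
Before k := 3*v: ((8*v != -7 and 2*v = h + 12) or (v = h - 9 -> v > h - 3)) <-> (not ((9/2)*v >= 1 and 2*h <= 3*v - 2))
Before h := h + 8: ((8*v != -7 and 2*v = h + 20) or (v = h - 1 -> v > h + 5)) <-> (not ((9/2)*v >= 1 and 2*h <= 3*v - 18))
Answer: WP = ((8*v != -7 and 2*v = h + 20) or (v = h - 1 -> v > h + 5)) <-> (not ((9/2)*v >= 1 and 2*h <= 3*v - 18))


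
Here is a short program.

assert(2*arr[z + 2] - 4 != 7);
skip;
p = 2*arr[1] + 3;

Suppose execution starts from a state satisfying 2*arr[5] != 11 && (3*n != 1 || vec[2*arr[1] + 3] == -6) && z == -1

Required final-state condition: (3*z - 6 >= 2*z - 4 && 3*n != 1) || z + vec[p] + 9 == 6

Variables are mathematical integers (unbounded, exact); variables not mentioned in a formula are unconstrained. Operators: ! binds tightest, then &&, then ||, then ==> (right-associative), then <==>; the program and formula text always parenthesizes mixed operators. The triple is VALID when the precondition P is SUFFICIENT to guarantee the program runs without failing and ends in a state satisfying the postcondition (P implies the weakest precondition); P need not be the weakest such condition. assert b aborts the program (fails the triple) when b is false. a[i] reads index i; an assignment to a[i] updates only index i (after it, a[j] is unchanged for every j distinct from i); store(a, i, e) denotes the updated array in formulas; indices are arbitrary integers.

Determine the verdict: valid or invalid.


Working backward. After the program, the postcondition (3*z - 6 >= 2*z - 4 && 3*n != 1) || z + vec[p] + 9 == 6 must hold; in canonical form it is (z >= 2 && 3*n != 1) || vec[p] + z == -3.
Before p := 2*arr[1] + 3: (z >= 2 && 3*n != 1) || vec[2*arr[1] + 3] + z == -3
Before skip: (z >= 2 && 3*n != 1) || vec[2*arr[1] + 3] + z == -3
Before assert 2*arr[z + 2] - 4 != 7: 2*arr[z + 2] != 11 && ((z >= 2 && 3*n != 1) || vec[2*arr[1] + 3] + z == -3)
The weakest precondition is 2*arr[z + 2] != 11 && ((z >= 2 && 3*n != 1) || vec[2*arr[1] + 3] + z == -3).
Check whether 2*arr[5] != 11 && (3*n != 1 || vec[2*arr[1] + 3] == -6) && z == -1 implies it.
Countermodel: at the initial state arr = {[1] = 0, [3] = 0, [5] = 0, elsewhere 0}, n = 0, vec = {[1] = -1, [3] = -1, [5] = -1, elsewhere -1}, z = -1, the precondition holds but the weakest precondition fails.
Answer: invalid


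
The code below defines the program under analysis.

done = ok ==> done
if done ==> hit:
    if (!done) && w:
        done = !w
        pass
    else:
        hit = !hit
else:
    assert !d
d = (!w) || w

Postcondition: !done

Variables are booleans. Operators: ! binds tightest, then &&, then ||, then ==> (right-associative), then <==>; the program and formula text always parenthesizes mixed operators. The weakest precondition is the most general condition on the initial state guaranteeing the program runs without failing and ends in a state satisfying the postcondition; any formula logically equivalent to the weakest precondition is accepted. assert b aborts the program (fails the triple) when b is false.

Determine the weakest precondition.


Working backward. After the program, !done must hold.
Before d := (!w) || w: !done
Then branch requires (((!done) && w) ==> w) && ((!((!done) && w)) ==> (!done)); else branch requires (!d) && (!done).
Before the if: ((done ==> hit) ==> ((((!done) && w) ==> w) && ((!((!done) && w)) ==> (!done)))) && ((!(done ==> hit)) ==> ((!d) && (!done)))
Before done := ok ==> done: (((ok ==> done) ==> hit) ==> ((((!(ok ==> done)) && w) ==> w) && ((!((!(ok ==> done)) && w)) ==> (!(ok ==> done))))) && ((!((ok ==> done) ==> hit)) ==> ((!d) && (!(ok ==> done))))
Answer: WP = (((ok ==> done) ==> hit) ==> ((((!(ok ==> done)) && w) ==> w) && ((!((!(ok ==> done)) && w)) ==> (!(ok ==> done))))) && ((!((ok ==> done) ==> hit)) ==> ((!d) && (!(ok ==> done))))


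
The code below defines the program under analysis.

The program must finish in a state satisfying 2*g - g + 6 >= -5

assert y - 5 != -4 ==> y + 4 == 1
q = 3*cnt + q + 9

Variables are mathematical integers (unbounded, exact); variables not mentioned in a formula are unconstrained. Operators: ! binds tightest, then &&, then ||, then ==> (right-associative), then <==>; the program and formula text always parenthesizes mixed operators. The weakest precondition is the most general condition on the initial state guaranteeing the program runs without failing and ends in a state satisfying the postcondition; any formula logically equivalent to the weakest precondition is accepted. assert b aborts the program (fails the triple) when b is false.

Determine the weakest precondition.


Working backward. After the program, the postcondition 2*g - g + 6 >= -5 must hold; in canonical form it is g >= -11.
Before q := 3*cnt + q + 9: g >= -11
Before assert y - 5 != -4 ==> y + 4 == 1: (y != 1 ==> y == -3) && g >= -11
Answer: WP = (y != 1 ==> y == -3) && g >= -11


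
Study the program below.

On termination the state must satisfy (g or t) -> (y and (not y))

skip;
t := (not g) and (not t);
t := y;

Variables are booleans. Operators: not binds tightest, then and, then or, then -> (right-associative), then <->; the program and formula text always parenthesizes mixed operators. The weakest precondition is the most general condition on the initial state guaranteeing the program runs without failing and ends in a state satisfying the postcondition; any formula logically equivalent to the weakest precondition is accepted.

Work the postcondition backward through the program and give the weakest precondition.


Working backward. After the program, the postcondition (g or t) -> (y and (not y)) must hold; in canonical form it is not (g or t).
Before t := y: not (g or y)
Before t := (not g) and (not t): not (g or y)
Before skip: not (g or y)
Answer: WP = not (g or y)


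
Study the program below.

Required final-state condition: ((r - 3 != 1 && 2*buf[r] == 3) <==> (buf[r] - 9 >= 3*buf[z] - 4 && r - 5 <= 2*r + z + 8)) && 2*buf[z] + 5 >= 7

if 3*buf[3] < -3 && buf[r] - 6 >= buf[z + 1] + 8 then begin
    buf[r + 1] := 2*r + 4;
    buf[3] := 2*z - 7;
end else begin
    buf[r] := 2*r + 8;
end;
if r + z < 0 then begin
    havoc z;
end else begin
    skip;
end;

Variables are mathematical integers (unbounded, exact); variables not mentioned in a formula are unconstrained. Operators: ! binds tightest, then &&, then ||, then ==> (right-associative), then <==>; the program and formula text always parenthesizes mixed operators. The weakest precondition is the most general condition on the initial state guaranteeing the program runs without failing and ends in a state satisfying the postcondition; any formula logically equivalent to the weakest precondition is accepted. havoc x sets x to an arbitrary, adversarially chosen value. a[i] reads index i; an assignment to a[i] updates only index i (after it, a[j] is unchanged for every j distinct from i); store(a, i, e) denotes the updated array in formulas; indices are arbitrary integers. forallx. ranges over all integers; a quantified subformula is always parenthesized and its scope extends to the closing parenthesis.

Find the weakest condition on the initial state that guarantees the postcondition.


Working backward. After the program, the postcondition ((r - 3 != 1 && 2*buf[r] == 3) <==> (buf[r] - 9 >= 3*buf[z] - 4 && r - 5 <= 2*r + z + 8)) && 2*buf[z] + 5 >= 7 must hold; in canonical form it is ((r != 4 && 2*buf[r] == 3) <==> (buf[r] >= 3*buf[z] + 5 && r + z >= -13)) && 2*buf[z] >= 2.
Then branch requires forall z_1. (((r != 4 && 2*buf[r] == 3) <==> (buf[r] >= 3*buf[z_1] + 5 && r + z_1 >= -13)) && 2*buf[z_1] >= 2); else branch requires ((r != 4 && 2*buf[r] == 3) <==> (buf[r] >= 3*buf[z] + 5 && r + z >= -13)) && 2*buf[z] >= 2.
Before the if: (r + z < 0 ==> (forall z_1. (((r != 4 && 2*buf[r] == 3) <==> (buf[r] >= 3*buf[z_1] + 5 && r + z_1 >= -13)) && 2*buf[z_1] >= 2))) && ((!(r + z < 0)) ==> (((r != 4 && 2*buf[r] == 3) <==> (buf[r] >= 3*buf[z] + 5 && r + z >= -13)) && 2*buf[z] >= 2))
Then branch requires (r + z < 0 ==> (forall z_1. (((r != 4 && 2*store(store(buf, r + 1, 2*r + 4), 3, 2*z - 7)[r] == 3) <==> (store(store(buf, r + 1, 2*r + 4), 3, 2*z - 7)[r] >= 3*store(store(buf, r + 1, 2*r + 4), 3, 2*z - 7)[z_1] + 5 && r + z_1 >= -13)) && 2*store(store(buf, r + 1, 2*r + 4), 3, 2*z - 7)[z_1] >= 2))) && ((!(r + z < 0)) ==> (((r != 4 && 2*store(store(buf, r + 1, 2*r + 4), 3, 2*z - 7)[r] == 3) <==> (store(store(buf, r + 1, 2*r + 4), 3, 2*z - 7)[r] >= 3*store(store(buf, r + 1, 2*r + 4), 3, 2*z - 7)[z] + 5 && r + z >= -13)) && 2*store(store(buf, r + 1, 2*r + 4), 3, 2*z - 7)[z] >= 2)); else branch requires (r + z < 0 ==> (forall z_1. (((r != 4 && 2*store(buf, r, 2*r + 8)[r] == 3) <==> (store(buf, r, 2*r + 8)[r] >= 3*store(buf, r, 2*r + 8)[z_1] + 5 && r + z_1 >= -13)) && 2*store(buf, r, 2*r + 8)[z_1] >= 2))) && ((!(r + z < 0)) ==> (((r != 4 && 2*store(buf, r, 2*r + 8)[r] == 3) <==> (store(buf, r, 2*r + 8)[r] >= 3*store(buf, r, 2*r + 8)[z] + 5 && r + z >= -13)) && 2*store(buf, r, 2*r + 8)[z] >= 2)).
Before the if: ((3*buf[3] < -3 && buf[r] >= buf[z + 1] + 14) ==> ((r + z < 0 ==> (forall z_1. (((r != 4 && 2*store(store(buf, r + 1, 2*r + 4), 3, 2*z - 7)[r] == 3) <==> (store(store(buf, r + 1, 2*r + 4), 3, 2*z - 7)[r] >= 3*store(store(buf, r + 1, 2*r + 4), 3, 2*z - 7)[z_1] + 5 && r + z_1 >= -13)) && 2*store(store(buf, r + 1, 2*r + 4), 3, 2*z - 7)[z_1] >= 2))) && ((!(r + z < 0)) ==> (((r != 4 && 2*store(store(buf, r + 1, 2*r + 4), 3, 2*z - 7)[r] == 3) <==> (store(store(buf, r + 1, 2*r + 4), 3, 2*z - 7)[r] >= 3*store(store(buf, r + 1, 2*r + 4), 3, 2*z - 7)[z] + 5 && r + z >= -13)) && 2*store(store(buf, r + 1, 2*r + 4), 3, 2*z - 7)[z] >= 2)))) && ((!(3*buf[3] < -3 && buf[r] >= buf[z + 1] + 14)) ==> ((r + z < 0 ==> (forall z_1. (((r != 4 && 2*store(buf, r, 2*r + 8)[r] == 3) <==> (store(buf, r, 2*r + 8)[r] >= 3*store(buf, r, 2*r + 8)[z_1] + 5 && r + z_1 >= -13)) && 2*store(buf, r, 2*r + 8)[z_1] >= 2))) && ((!(r + z < 0)) ==> (((r != 4 && 2*store(buf, r, 2*r + 8)[r] == 3) <==> (store(buf, r, 2*r + 8)[r] >= 3*store(buf, r, 2*r + 8)[z] + 5 && r + z >= -13)) && 2*store(buf, r, 2*r + 8)[z] >= 2))))
Answer: WP = ((3*buf[3] < -3 && buf[r] >= buf[z + 1] + 14) ==> ((r + z < 0 ==> (forall z_1. (((r != 4 && 2*store(store(buf, r + 1, 2*r + 4), 3, 2*z - 7)[r] == 3) <==> (store(store(buf, r + 1, 2*r + 4), 3, 2*z - 7)[r] >= 3*store(store(buf, r + 1, 2*r + 4), 3, 2*z - 7)[z_1] + 5 && r + z_1 >= -13)) && 2*store(store(buf, r + 1, 2*r + 4), 3, 2*z - 7)[z_1] >= 2))) && ((!(r + z < 0)) ==> (((r != 4 && 2*store(store(buf, r + 1, 2*r + 4), 3, 2*z - 7)[r] == 3) <==> (store(store(buf, r + 1, 2*r + 4), 3, 2*z - 7)[r] >= 3*store(store(buf, r + 1, 2*r + 4), 3, 2*z - 7)[z] + 5 && r + z >= -13)) && 2*store(store(buf, r + 1, 2*r + 4), 3, 2*z - 7)[z] >= 2)))) && ((!(3*buf[3] < -3 && buf[r] >= buf[z + 1] + 14)) ==> ((r + z < 0 ==> (forall z_1. (((r != 4 && 2*store(buf, r, 2*r + 8)[r] == 3) <==> (store(buf, r, 2*r + 8)[r] >= 3*store(buf, r, 2*r + 8)[z_1] + 5 && r + z_1 >= -13)) && 2*store(buf, r, 2*r + 8)[z_1] >= 2))) && ((!(r + z < 0)) ==> (((r != 4 && 2*store(buf, r, 2*r + 8)[r] == 3) <==> (store(buf, r, 2*r + 8)[r] >= 3*store(buf, r, 2*r + 8)[z] + 5 && r + z >= -13)) && 2*store(buf, r, 2*r + 8)[z] >= 2))))


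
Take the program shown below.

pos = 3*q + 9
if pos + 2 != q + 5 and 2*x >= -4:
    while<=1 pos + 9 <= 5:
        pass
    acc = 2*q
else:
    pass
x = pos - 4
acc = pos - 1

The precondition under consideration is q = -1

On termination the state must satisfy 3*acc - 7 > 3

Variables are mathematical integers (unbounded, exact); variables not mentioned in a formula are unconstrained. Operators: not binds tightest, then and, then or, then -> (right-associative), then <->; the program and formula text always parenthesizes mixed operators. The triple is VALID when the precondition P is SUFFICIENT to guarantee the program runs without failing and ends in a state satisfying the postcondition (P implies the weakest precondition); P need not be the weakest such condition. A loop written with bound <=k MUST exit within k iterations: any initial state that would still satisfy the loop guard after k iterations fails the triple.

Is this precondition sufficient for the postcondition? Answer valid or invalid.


Working backward. After the program, the postcondition 3*acc - 7 > 3 must hold; in canonical form it is 3*acc > 10.
Before acc := pos - 1: 3*pos > 13
Before x := pos - 4: 3*pos > 13
Then branch requires (pos <= -4 -> ((not (pos <= -4)) and 3*pos > 13)) and ((not (pos <= -4)) -> 3*pos > 13); else branch requires 3*pos > 13.
Before the if: ((pos != q + 3 and 2*x >= -4) -> ((pos <= -4 -> ((not (pos <= -4)) and 3*pos > 13)) and ((not (pos <= -4)) -> 3*pos > 13))) and ((not (pos != q + 3 and 2*x >= -4)) -> 3*pos > 13)
Before pos := 3*q + 9: ((2*q != -6 and 2*x >= -4) -> ((3*q <= -13 -> ((not (3*q <= -13)) and 9*q > -14)) and ((not (3*q <= -13)) -> 9*q > -14))) and ((not (2*q != -6 and 2*x >= -4)) -> 9*q > -14)
The weakest precondition is ((2*q != -6 and 2*x >= -4) -> ((3*q <= -13 -> ((not (3*q <= -13)) and 9*q > -14)) and ((not (3*q <= -13)) -> 9*q > -14))) and ((not (2*q != -6 and 2*x >= -4)) -> 9*q > -14).
Check whether q = -1 implies it.
Every state satisfying the precondition satisfies the weakest precondition: the implication holds.
Answer: valid


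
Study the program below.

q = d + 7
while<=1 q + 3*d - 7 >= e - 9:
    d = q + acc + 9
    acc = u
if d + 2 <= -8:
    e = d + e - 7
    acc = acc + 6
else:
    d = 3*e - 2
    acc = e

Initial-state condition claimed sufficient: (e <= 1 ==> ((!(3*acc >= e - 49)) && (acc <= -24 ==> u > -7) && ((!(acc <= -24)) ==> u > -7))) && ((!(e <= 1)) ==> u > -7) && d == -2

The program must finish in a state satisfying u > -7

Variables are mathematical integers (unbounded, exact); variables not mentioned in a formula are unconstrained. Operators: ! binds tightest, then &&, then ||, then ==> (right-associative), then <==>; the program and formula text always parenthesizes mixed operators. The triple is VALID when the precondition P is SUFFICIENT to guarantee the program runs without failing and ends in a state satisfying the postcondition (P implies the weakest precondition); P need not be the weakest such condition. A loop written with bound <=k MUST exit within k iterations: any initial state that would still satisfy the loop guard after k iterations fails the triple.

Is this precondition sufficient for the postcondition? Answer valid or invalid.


Working backward. After the program, u > -7 must hold.
Then branch requires u > -7; else branch requires u > -7.
Before the if: (d <= -10 ==> u > -7) && ((!(d <= -10)) ==> u > -7)
Before the loop (bound <=1), unroll the exhaustion recursion (WP_0 = exit-now case; WP_j = one more guarded iteration, up to j = 1):
  WP_0: (!(3*d + q >= e - 2)) && (d <= -10 ==> u > -7) && ((!(d <= -10)) ==> u > -7)
  WP_1: (3*d + q >= e - 2 ==> ((!(3*acc + 4*q >= e - 29)) && (acc + q <= -19 ==> u > -7) && ((!(acc + q <= -19)) ==> u > -7))) && ((!(3*d + q >= e - 2)) ==> ((d <= -10 ==> u > -7) && ((!(d <= -10)) ==> u > -7)))
So before the loop: (3*d + q >= e - 2 ==> ((!(3*acc + 4*q >= e - 29)) && (acc + q <= -19 ==> u > -7) && ((!(acc + q <= -19)) ==> u > -7))) && ((!(3*d + q >= e - 2)) ==> ((d <= -10 ==> u > -7) && ((!(d <= -10)) ==> u > -7)))
Before q := d + 7: (4*d >= e - 9 ==> ((!(3*acc + 4*d >= e - 57)) && (acc + d <= -26 ==> u > -7) && ((!(acc + d <= -26)) ==> u > -7))) && ((!(4*d >= e - 9)) ==> ((d <= -10 ==> u > -7) && ((!(d <= -10)) ==> u > -7)))
The weakest precondition is (4*d >= e - 9 ==> ((!(3*acc + 4*d >= e - 57)) && (acc + d <= -26 ==> u > -7) && ((!(acc + d <= -26)) ==> u > -7))) && ((!(4*d >= e - 9)) ==> ((d <= -10 ==> u > -7) && ((!(d <= -10)) ==> u > -7))).
Check whether (e <= 1 ==> ((!(3*acc >= e - 49)) && (acc <= -24 ==> u > -7) && ((!(acc <= -24)) ==> u > -7))) && ((!(e <= 1)) ==> u > -7) && d == -2 implies it.
Every state satisfying the precondition satisfies the weakest precondition: the implication holds.
Answer: valid


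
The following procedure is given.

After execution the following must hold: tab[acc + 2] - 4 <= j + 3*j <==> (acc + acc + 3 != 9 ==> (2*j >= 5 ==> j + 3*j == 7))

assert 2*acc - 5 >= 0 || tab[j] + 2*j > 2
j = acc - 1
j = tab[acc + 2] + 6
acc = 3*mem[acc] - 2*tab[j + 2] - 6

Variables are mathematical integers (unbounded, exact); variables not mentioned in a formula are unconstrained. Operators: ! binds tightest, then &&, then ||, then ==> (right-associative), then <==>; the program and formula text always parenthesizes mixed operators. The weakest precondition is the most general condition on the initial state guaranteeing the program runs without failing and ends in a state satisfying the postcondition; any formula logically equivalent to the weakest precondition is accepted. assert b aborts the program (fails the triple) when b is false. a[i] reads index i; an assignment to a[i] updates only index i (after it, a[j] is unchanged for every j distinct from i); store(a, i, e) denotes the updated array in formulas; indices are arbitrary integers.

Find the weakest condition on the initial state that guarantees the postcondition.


Working backward. After the program, the postcondition tab[acc + 2] - 4 <= j + 3*j <==> (acc + acc + 3 != 9 ==> (2*j >= 5 ==> j + 3*j == 7)) must hold; in canonical form it is tab[acc + 2] <= 4*j + 4 <==> (2*acc != 6 ==> (2*j >= 5 ==> 4*j == 7)).
Before acc := 3*mem[acc] - 2*tab[j + 2] - 6: tab[3*mem[acc] - 2*tab[j + 2] - 4] <= 4*j + 4 <==> (6*mem[acc] != 4*tab[j + 2] + 18 ==> (2*j >= 5 ==> 4*j == 7))
Before j := tab[acc + 2] + 6: tab[3*mem[acc] - 2*tab[tab[acc + 2] + 8] - 4] <= 4*tab[acc + 2] + 28 <==> (6*mem[acc] != 4*tab[tab[acc + 2] + 8] + 18 ==> (2*tab[acc + 2] >= -7 ==> 4*tab[acc + 2] == -17))
Before j := acc - 1: tab[3*mem[acc] - 2*tab[tab[acc + 2] + 8] - 4] <= 4*tab[acc + 2] + 28 <==> (6*mem[acc] != 4*tab[tab[acc + 2] + 8] + 18 ==> (2*tab[acc + 2] >= -7 ==> 4*tab[acc + 2] == -17))
Before assert 2*acc - 5 >= 0 || tab[j] + 2*j > 2: (2*acc >= 5 || tab[j] + 2*j > 2) && (tab[3*mem[acc] - 2*tab[tab[acc + 2] + 8] - 4] <= 4*tab[acc + 2] + 28 <==> (6*mem[acc] != 4*tab[tab[acc + 2] + 8] + 18 ==> (2*tab[acc + 2] >= -7 ==> 4*tab[acc + 2] == -17)))
Answer: WP = (2*acc >= 5 || tab[j] + 2*j > 2) && (tab[3*mem[acc] - 2*tab[tab[acc + 2] + 8] - 4] <= 4*tab[acc + 2] + 28 <==> (6*mem[acc] != 4*tab[tab[acc + 2] + 8] + 18 ==> (2*tab[acc + 2] >= -7 ==> 4*tab[acc + 2] == -17)))


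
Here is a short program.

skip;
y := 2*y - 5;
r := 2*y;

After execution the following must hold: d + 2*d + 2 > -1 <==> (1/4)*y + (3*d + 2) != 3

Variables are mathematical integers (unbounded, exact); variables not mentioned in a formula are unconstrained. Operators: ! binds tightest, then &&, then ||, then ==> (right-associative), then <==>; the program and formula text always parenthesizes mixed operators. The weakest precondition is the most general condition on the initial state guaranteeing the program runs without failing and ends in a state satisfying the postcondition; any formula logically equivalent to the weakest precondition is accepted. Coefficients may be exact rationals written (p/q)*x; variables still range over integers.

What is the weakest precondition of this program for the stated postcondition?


Working backward. After the program, the postcondition d + 2*d + 2 > -1 <==> (1/4)*y + (3*d + 2) != 3 must hold; in canonical form it is 3*d > -3 <==> 3*d + (1/4)*y != 1.
Before r := 2*y: 3*d > -3 <==> 3*d + (1/4)*y != 1
Before y := 2*y - 5: 3*d > -3 <==> 3*d + (1/2)*y != 9/4
Before skip: 3*d > -3 <==> 3*d + (1/2)*y != 9/4
Answer: WP = 3*d > -3 <==> 3*d + (1/2)*y != 9/4


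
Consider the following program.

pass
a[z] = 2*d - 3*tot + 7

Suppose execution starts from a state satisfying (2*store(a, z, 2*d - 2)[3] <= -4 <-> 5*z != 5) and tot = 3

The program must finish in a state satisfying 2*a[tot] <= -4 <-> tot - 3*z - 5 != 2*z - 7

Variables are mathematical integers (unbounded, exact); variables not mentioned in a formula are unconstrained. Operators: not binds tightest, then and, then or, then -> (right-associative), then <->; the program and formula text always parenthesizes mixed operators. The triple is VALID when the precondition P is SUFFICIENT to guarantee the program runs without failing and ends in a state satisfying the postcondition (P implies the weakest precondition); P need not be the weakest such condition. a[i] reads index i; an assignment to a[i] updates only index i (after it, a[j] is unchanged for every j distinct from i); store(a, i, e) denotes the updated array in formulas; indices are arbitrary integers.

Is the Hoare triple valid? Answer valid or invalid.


Working backward. After the program, the postcondition 2*a[tot] <= -4 <-> tot - 3*z - 5 != 2*z - 7 must hold; in canonical form it is 2*a[tot] <= -4 <-> tot != 5*z - 2.
Before a[z] := 2*d - 3*tot + 7: 2*store(a, z, 2*d - 3*tot + 7)[tot] <= -4 <-> tot != 5*z - 2
Before skip: 2*store(a, z, 2*d - 3*tot + 7)[tot] <= -4 <-> tot != 5*z - 2
The weakest precondition is 2*store(a, z, 2*d - 3*tot + 7)[tot] <= -4 <-> tot != 5*z - 2.
Check whether (2*store(a, z, 2*d - 2)[3] <= -4 <-> 5*z != 5) and tot = 3 implies it.
Every state satisfying the precondition satisfies the weakest precondition: the implication holds.
Answer: valid


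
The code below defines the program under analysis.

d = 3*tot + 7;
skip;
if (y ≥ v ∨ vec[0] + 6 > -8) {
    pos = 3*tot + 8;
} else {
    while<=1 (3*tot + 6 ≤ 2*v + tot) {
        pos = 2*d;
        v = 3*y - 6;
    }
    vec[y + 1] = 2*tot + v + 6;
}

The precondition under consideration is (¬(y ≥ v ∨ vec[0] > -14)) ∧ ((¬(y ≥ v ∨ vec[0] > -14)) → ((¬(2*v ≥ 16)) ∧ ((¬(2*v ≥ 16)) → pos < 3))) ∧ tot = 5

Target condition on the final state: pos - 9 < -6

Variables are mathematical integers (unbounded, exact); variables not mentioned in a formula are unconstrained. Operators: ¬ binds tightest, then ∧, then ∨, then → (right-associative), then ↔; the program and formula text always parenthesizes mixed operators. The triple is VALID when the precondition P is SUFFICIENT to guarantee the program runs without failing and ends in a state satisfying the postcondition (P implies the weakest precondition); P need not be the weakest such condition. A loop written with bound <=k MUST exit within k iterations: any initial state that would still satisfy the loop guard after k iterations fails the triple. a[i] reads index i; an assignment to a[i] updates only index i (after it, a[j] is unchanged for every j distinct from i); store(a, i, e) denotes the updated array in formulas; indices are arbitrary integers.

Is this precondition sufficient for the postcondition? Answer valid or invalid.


Working backward. After the program, the postcondition pos - 9 < -6 must hold; in canonical form it is pos < 3.
Then branch requires 3*tot < -5; else branch requires (2*tot ≤ 2*v - 6 → ((¬(2*tot ≤ 6*y - 18)) ∧ 2*d < 3)) ∧ ((¬(2*tot ≤ 2*v - 6)) → pos < 3).
Before the if: ((y ≥ v ∨ vec[0] > -14) → 3*tot < -5) ∧ ((¬(y ≥ v ∨ vec[0] > -14)) → ((2*tot ≤ 2*v - 6 → ((¬(2*tot ≤ 6*y - 18)) ∧ 2*d < 3)) ∧ ((¬(2*tot ≤ 2*v - 6)) → pos < 3)))
Before skip: ((y ≥ v ∨ vec[0] > -14) → 3*tot < -5) ∧ ((¬(y ≥ v ∨ vec[0] > -14)) → ((2*tot ≤ 2*v - 6 → ((¬(2*tot ≤ 6*y - 18)) ∧ 2*d < 3)) ∧ ((¬(2*tot ≤ 2*v - 6)) → pos < 3)))
Before d := 3*tot + 7: ((y ≥ v ∨ vec[0] > -14) → 3*tot < -5) ∧ ((¬(y ≥ v ∨ vec[0] > -14)) → ((2*tot ≤ 2*v - 6 → ((¬(2*tot ≤ 6*y - 18)) ∧ 6*tot < -11)) ∧ ((¬(2*tot ≤ 2*v - 6)) → pos < 3)))
The weakest precondition is ((y ≥ v ∨ vec[0] > -14) → 3*tot < -5) ∧ ((¬(y ≥ v ∨ vec[0] > -14)) → ((2*tot ≤ 2*v - 6 → ((¬(2*tot ≤ 6*y - 18)) ∧ 6*tot < -11)) ∧ ((¬(2*tot ≤ 2*v - 6)) → pos < 3))).
Check whether (¬(y ≥ v ∨ vec[0] > -14)) ∧ ((¬(y ≥ v ∨ vec[0] > -14)) → ((¬(2*v ≥ 16)) ∧ ((¬(2*v ≥ 16)) → pos < 3))) ∧ tot = 5 implies it.
Every state satisfying the precondition satisfies the weakest precondition: the implication holds.
Answer: valid


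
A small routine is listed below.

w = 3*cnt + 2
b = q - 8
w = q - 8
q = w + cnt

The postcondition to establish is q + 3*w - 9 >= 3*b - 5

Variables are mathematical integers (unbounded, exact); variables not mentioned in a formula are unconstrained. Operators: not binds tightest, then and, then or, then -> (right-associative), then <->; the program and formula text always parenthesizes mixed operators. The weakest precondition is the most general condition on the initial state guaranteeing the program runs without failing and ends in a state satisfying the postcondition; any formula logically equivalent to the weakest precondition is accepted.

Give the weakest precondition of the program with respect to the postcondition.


Working backward. After the program, the postcondition q + 3*w - 9 >= 3*b - 5 must hold; in canonical form it is q + 3*w >= 3*b + 4.
Before q := w + cnt: cnt + 4*w >= 3*b + 4
Before w := q - 8: cnt + 4*q >= 3*b + 36
Before b := q - 8: cnt + q >= 12
Before w := 3*cnt + 2: cnt + q >= 12
Answer: WP = cnt + q >= 12


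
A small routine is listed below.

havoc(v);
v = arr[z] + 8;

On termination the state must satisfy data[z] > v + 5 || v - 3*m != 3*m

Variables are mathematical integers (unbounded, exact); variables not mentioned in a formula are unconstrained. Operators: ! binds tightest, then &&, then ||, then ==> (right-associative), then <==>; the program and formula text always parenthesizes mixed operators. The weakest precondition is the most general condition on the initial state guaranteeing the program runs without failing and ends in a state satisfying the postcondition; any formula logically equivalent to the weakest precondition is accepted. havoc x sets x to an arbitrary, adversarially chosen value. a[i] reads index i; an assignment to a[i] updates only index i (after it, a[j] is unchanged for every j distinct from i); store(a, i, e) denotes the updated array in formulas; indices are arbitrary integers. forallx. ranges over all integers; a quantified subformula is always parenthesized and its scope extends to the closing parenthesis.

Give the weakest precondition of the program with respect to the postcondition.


Working backward. After the program, the postcondition data[z] > v + 5 || v - 3*m != 3*m must hold; in canonical form it is data[z] > v + 5 || v != 6*m.
Before v := arr[z] + 8: data[z] > arr[z] + 13 || arr[z] != 6*m - 8
Before havoc v: data[z] > arr[z] + 13 || arr[z] != 6*m - 8
Answer: WP = data[z] > arr[z] + 13 || arr[z] != 6*m - 8


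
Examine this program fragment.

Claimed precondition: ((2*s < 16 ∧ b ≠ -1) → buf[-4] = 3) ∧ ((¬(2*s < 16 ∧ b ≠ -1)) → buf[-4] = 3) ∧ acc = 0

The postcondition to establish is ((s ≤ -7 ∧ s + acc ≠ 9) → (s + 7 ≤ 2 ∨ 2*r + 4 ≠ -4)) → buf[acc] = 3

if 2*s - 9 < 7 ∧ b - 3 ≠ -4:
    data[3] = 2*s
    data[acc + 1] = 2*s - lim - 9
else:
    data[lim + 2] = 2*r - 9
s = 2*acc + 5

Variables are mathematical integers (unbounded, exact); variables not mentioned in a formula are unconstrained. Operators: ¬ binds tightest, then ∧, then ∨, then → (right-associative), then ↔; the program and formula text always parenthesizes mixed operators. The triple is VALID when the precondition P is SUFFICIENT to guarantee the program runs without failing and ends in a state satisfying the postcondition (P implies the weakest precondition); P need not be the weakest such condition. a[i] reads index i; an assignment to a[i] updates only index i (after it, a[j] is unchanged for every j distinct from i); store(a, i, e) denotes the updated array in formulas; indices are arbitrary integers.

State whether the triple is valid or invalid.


Working backward. After the program, the postcondition ((s ≤ -7 ∧ s + acc ≠ 9) → (s + 7 ≤ 2 ∨ 2*r + 4 ≠ -4)) → buf[acc] = 3 must hold; in canonical form it is ((s ≤ -7 ∧ acc + s ≠ 9) → (s ≤ -5 ∨ 2*r ≠ -8)) → buf[acc] = 3.
Before s := 2*acc + 5: ((2*acc ≤ -12 ∧ 3*acc ≠ 4) → (2*acc ≤ -10 ∨ 2*r ≠ -8)) → buf[acc] = 3
Then branch requires ((2*acc ≤ -12 ∧ 3*acc ≠ 4) → (2*acc ≤ -10 ∨ 2*r ≠ -8)) → buf[acc] = 3; else branch requires ((2*acc ≤ -12 ∧ 3*acc ≠ 4) → (2*acc ≤ -10 ∨ 2*r ≠ -8)) → buf[acc] = 3.
Before the if: ((2*s < 16 ∧ b ≠ -1) → (((2*acc ≤ -12 ∧ 3*acc ≠ 4) → (2*acc ≤ -10 ∨ 2*r ≠ -8)) → buf[acc] = 3)) ∧ ((¬(2*s < 16 ∧ b ≠ -1)) → (((2*acc ≤ -12 ∧ 3*acc ≠ 4) → (2*acc ≤ -10 ∨ 2*r ≠ -8)) → buf[acc] = 3))
The weakest precondition is ((2*s < 16 ∧ b ≠ -1) → (((2*acc ≤ -12 ∧ 3*acc ≠ 4) → (2*acc ≤ -10 ∨ 2*r ≠ -8)) → buf[acc] = 3)) ∧ ((¬(2*s < 16 ∧ b ≠ -1)) → (((2*acc ≤ -12 ∧ 3*acc ≠ 4) → (2*acc ≤ -10 ∨ 2*r ≠ -8)) → buf[acc] = 3)).
Check whether ((2*s < 16 ∧ b ≠ -1) → buf[-4] = 3) ∧ ((¬(2*s < 16 ∧ b ≠ -1)) → buf[-4] = 3) ∧ acc = 0 implies it.
Countermodel: at the initial state acc = 0, b = 0, buf = {[-4] = 3, [0] = 2, elsewhere 3}, r = 0, s = 8, the precondition holds but the weakest precondition fails.
Answer: invalid


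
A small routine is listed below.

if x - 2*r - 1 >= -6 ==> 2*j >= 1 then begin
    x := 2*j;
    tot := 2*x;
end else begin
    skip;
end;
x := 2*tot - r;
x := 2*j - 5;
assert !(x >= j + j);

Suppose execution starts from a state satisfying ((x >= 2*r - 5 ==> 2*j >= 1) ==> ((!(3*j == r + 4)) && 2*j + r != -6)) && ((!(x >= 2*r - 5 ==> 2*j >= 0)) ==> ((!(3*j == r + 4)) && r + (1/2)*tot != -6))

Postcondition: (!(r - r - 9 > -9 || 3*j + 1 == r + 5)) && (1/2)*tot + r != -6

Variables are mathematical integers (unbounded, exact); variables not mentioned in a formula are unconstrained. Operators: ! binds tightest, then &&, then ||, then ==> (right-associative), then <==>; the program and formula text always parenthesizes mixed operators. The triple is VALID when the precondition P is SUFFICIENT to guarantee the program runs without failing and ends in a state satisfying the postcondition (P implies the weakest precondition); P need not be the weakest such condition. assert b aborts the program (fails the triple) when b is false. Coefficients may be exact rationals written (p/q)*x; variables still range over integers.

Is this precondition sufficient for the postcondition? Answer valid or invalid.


Working backward. After the program, the postcondition (!(r - r - 9 > -9 || 3*j + 1 == r + 5)) && (1/2)*tot + r != -6 must hold; in canonical form it is (!(3*j == r + 4)) && r + (1/2)*tot != -6.
Before assert !(x >= j + j): (!(x >= 2*j)) && (!(3*j == r + 4)) && r + (1/2)*tot != -6
Before x := 2*j - 5: (!(3*j == r + 4)) && r + (1/2)*tot != -6
Before x := 2*tot - r: (!(3*j == r + 4)) && r + (1/2)*tot != -6
Then branch requires (!(3*j == r + 4)) && 2*j + r != -6; else branch requires (!(3*j == r + 4)) && r + (1/2)*tot != -6.
Before the if: ((x >= 2*r - 5 ==> 2*j >= 1) ==> ((!(3*j == r + 4)) && 2*j + r != -6)) && ((!(x >= 2*r - 5 ==> 2*j >= 1)) ==> ((!(3*j == r + 4)) && r + (1/2)*tot != -6))
The weakest precondition is ((x >= 2*r - 5 ==> 2*j >= 1) ==> ((!(3*j == r + 4)) && 2*j + r != -6)) && ((!(x >= 2*r - 5 ==> 2*j >= 1)) ==> ((!(3*j == r + 4)) && r + (1/2)*tot != -6)).
Check whether ((x >= 2*r - 5 ==> 2*j >= 1) ==> ((!(3*j == r + 4)) && 2*j + r != -6)) && ((!(x >= 2*r - 5 ==> 2*j >= 0)) ==> ((!(3*j == r + 4)) && r + (1/2)*tot != -6)) implies it.
Countermodel: at the initial state j = 0, r = 0, tot = -12, x = -5, the precondition holds but the weakest precondition fails.
Answer: invalid


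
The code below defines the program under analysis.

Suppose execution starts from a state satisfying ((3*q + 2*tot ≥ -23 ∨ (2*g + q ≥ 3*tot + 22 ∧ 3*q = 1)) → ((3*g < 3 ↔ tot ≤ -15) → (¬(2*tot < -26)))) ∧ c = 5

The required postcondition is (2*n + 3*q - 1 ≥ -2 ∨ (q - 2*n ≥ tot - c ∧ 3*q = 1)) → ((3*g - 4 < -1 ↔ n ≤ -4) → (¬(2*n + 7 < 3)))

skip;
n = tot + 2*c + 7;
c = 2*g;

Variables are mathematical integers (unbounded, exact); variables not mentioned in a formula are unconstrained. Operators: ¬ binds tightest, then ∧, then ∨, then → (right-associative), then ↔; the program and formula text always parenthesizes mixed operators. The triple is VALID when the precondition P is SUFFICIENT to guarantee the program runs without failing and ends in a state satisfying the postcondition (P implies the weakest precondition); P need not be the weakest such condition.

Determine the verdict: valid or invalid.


Working backward. After the program, the postcondition (2*n + 3*q - 1 ≥ -2 ∨ (q - 2*n ≥ tot - c ∧ 3*q = 1)) → ((3*g - 4 < -1 ↔ n ≤ -4) → (¬(2*n + 7 < 3))) must hold; in canonical form it is (2*n + 3*q ≥ -1 ∨ (c + q ≥ 2*n + tot ∧ 3*q = 1)) → ((3*g < 3 ↔ n ≤ -4) → (¬(2*n < -4))).
Before c := 2*g: (2*n + 3*q ≥ -1 ∨ (2*g + q ≥ 2*n + tot ∧ 3*q = 1)) → ((3*g < 3 ↔ n ≤ -4) → (¬(2*n < -4)))
Before n := tot + 2*c + 7: (4*c + 3*q + 2*tot ≥ -15 ∨ (2*g + q ≥ 4*c + 3*tot + 14 ∧ 3*q = 1)) → ((3*g < 3 ↔ 2*c + tot ≤ -11) → (¬(4*c + 2*tot < -18)))
Before skip: (4*c + 3*q + 2*tot ≥ -15 ∨ (2*g + q ≥ 4*c + 3*tot + 14 ∧ 3*q = 1)) → ((3*g < 3 ↔ 2*c + tot ≤ -11) → (¬(4*c + 2*tot < -18)))
The weakest precondition is (4*c + 3*q + 2*tot ≥ -15 ∨ (2*g + q ≥ 4*c + 3*tot + 14 ∧ 3*q = 1)) → ((3*g < 3 ↔ 2*c + tot ≤ -11) → (¬(4*c + 2*tot < -18))).
Check whether ((3*q + 2*tot ≥ -23 ∨ (2*g + q ≥ 3*tot + 22 ∧ 3*q = 1)) → ((3*g < 3 ↔ tot ≤ -15) → (¬(2*tot < -26)))) ∧ c = 5 implies it.
Countermodel: at the initial state c = 5, g = 1, q = 2, tot = -20, the precondition holds but the weakest precondition fails.
Answer: invalid
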